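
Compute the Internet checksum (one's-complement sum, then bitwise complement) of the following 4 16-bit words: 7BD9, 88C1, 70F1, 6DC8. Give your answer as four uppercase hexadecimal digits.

One's-complement addition (fold any carry out of bit 15 back into bit 0):
  0x7BD9 + 0x88C1 = 0x1049A → wrap carry → 0x049B
  0x049B + 0x70F1 = 0x0758C
  0x758C + 0x6DC8 = 0x0E354
One's-complement sum = 0xE354.
Checksum = ~0xE354 & 0xFFFF = 0x1CAB.

1CAB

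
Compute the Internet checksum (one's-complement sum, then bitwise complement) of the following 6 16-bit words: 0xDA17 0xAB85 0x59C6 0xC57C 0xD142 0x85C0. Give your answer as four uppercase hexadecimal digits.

One's-complement addition (fold any carry out of bit 15 back into bit 0):
  0xDA17 + 0xAB85 = 0x1859C → wrap carry → 0x859D
  0x859D + 0x59C6 = 0x0DF63
  0xDF63 + 0xC57C = 0x1A4DF → wrap carry → 0xA4E0
  0xA4E0 + 0xD142 = 0x17622 → wrap carry → 0x7623
  0x7623 + 0x85C0 = 0x0FBE3
One's-complement sum = 0xFBE3.
Checksum = ~0xFBE3 & 0xFFFF = 0x041C.

041C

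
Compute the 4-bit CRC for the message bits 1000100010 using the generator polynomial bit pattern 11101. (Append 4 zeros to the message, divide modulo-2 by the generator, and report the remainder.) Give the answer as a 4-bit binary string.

1101

Append 4 zeros: 10001000100000. Divide by 11101 (XOR where the leading bit is 1):
  pos 0: 10001 XOR 11101 = 01100
  pos 1: 11000 XOR 11101 = 00101
  pos 3: 10100 XOR 11101 = 01001
  pos 4: 10011 XOR 11101 = 01110
  pos 5: 11100 XOR 11101 = 00001
  pos 9: 10000 XOR 11101 = 01101
Remainder (last 4 bits) = 1101. This is the CRC / FCS.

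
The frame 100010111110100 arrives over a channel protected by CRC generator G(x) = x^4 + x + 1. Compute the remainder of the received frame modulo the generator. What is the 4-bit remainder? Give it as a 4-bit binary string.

1101

Modulo-2 division of 100010111110100 by 10011:
  pos 0: 10001 XOR 10011 = 00010
  pos 3: 10011 XOR 10011 = 00000
  pos 8: 11101 XOR 10011 = 01110
  pos 9: 11100 XOR 10011 = 01111
  pos 10: 11110 XOR 10011 = 01101
Remainder = 1101 (nonzero — an error is detected).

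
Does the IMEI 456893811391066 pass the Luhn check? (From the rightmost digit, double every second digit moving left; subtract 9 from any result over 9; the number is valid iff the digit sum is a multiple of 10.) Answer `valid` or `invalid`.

valid

From the right, keep odd positions and double even positions (subtract 9 from any doubled value over 9):
  doubled (positions 2,4,...): 3 2 6 2 6 7 1 → sum 27
  kept (positions 1,3,...): 6 0 9 1 8 9 6 4 → sum 43
Total = 70.
70 mod 10 = 0, so the number is valid.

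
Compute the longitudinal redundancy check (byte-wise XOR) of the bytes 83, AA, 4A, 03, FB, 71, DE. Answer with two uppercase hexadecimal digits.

XOR the bytes together:
  start with 0x83
  0x83 ⊕ 0xAA = 0x29
  0x29 ⊕ 0x4A = 0x63
  0x63 ⊕ 0x03 = 0x60
  0x60 ⊕ 0xFB = 0x9B
  0x9B ⊕ 0x71 = 0xEA
  0xEA ⊕ 0xDE = 0x34

34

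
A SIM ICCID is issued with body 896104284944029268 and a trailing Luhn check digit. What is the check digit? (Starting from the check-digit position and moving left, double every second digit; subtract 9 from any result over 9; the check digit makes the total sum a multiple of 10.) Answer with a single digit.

Partial digits right→left: 8 6 2 9 2 0 4 4 9 4 8 2 4 0 1 6 9 8
Double every second digit counting from the check-digit position (so the 1st, 3rd, 5th, ... of the partial from the right).
  doubled (with −9 where >9): 7 4 4 8 9 7 8 2 9 → sum 58
  kept as-is: 6 9 0 4 4 2 0 6 8 → sum 39
Total = 58 + 39 = 97.
Check digit = (10 − (97 mod 10)) mod 10 = 3.

3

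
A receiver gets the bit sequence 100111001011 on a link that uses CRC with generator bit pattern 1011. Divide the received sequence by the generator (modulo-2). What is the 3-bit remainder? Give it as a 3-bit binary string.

000

Modulo-2 division of 100111001011 by 1011:
  pos 0: 1001 XOR 1011 = 0010
  pos 2: 1011 XOR 1011 = 0000
  pos 8: 1011 XOR 1011 = 0000
Remainder = 000 (zero — the frame passes the CRC check).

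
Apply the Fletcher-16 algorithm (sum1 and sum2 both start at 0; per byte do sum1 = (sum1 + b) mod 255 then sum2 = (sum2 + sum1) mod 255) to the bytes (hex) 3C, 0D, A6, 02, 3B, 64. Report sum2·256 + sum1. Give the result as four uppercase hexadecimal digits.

2691

Running sums (mod 255):
  after byte 0 (3C): sum1=60, sum2=60
  after byte 1 (0D): sum1=73, sum2=133
  after byte 2 (A6): sum1=239, sum2=117
  after byte 3 (02): sum1=241, sum2=103
  after byte 4 (3B): sum1=45, sum2=148
  after byte 5 (64): sum1=145, sum2=38
Checksum = sum2·256 + sum1 = 38·256 + 145 = 9873 = 0x2691.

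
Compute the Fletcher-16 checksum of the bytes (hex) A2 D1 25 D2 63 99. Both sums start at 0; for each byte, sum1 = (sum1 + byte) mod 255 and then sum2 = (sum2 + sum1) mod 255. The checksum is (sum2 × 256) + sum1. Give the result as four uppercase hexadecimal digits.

Running sums (mod 255):
  after byte 0 (A2): sum1=162, sum2=162
  after byte 1 (D1): sum1=116, sum2=23
  after byte 2 (25): sum1=153, sum2=176
  after byte 3 (D2): sum1=108, sum2=29
  after byte 4 (63): sum1=207, sum2=236
  after byte 5 (99): sum1=105, sum2=86
Checksum = sum2·256 + sum1 = 86·256 + 105 = 22121 = 0x5669.

5669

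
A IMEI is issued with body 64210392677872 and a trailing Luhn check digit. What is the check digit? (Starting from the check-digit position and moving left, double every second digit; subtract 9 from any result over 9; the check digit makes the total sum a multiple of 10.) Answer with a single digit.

Partial digits right→left: 2 7 8 7 7 6 2 9 3 0 1 2 4 6
Double every second digit counting from the check-digit position (so the 1st, 3rd, 5th, ... of the partial from the right).
  doubled (with −9 where >9): 4 7 5 4 6 2 8 → sum 36
  kept as-is: 7 7 6 9 0 2 6 → sum 37
Total = 36 + 37 = 73.
Check digit = (10 − (73 mod 10)) mod 10 = 7.

7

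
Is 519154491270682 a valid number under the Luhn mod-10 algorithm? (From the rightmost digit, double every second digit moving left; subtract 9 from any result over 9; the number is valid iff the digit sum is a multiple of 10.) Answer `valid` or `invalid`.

invalid

From the right, keep odd positions and double even positions (subtract 9 from any doubled value over 9):
  doubled (positions 2,4,...): 7 0 4 9 8 2 2 → sum 32
  kept (positions 1,3,...): 2 6 7 1 4 5 9 5 → sum 39
Total = 71.
71 mod 10 = 1, so the number is invalid.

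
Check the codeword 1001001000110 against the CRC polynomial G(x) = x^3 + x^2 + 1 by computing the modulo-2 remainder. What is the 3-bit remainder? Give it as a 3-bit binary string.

Modulo-2 division of 1001001000110 by 1101:
  pos 0: 1001 XOR 1101 = 0100
  pos 1: 1000 XOR 1101 = 0101
  pos 2: 1010 XOR 1101 = 0111
  pos 3: 1111 XOR 1101 = 0010
  pos 5: 1000 XOR 1101 = 0101
  pos 6: 1010 XOR 1101 = 0111
  pos 7: 1111 XOR 1101 = 0010
  pos 9: 1010 XOR 1101 = 0111
Remainder = 111 (nonzero — an error is detected).

111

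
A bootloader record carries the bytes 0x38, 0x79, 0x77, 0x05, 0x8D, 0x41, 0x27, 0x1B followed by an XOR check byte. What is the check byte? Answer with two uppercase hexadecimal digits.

C3

XOR the bytes together:
  start with 0x38
  0x38 ⊕ 0x79 = 0x41
  0x41 ⊕ 0x77 = 0x36
  0x36 ⊕ 0x05 = 0x33
  0x33 ⊕ 0x8D = 0xBE
  0xBE ⊕ 0x41 = 0xFF
  0xFF ⊕ 0x27 = 0xD8
  0xD8 ⊕ 0x1B = 0xC3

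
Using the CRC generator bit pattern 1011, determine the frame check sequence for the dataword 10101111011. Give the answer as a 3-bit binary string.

Append 3 zeros: 10101111011000. Divide by 1011 (XOR where the leading bit is 1):
  pos 0: 1010 XOR 1011 = 0001
  pos 3: 1111 XOR 1011 = 0100
  pos 4: 1001 XOR 1011 = 0010
  pos 6: 1001 XOR 1011 = 0010
  pos 8: 1010 XOR 1011 = 0001
Remainder (last 3 bits) = 100. This is the CRC / FCS.

100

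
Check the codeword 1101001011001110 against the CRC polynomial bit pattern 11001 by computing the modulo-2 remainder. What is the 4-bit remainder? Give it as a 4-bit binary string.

Modulo-2 division of 1101001011001110 by 11001:
  pos 0: 11010 XOR 11001 = 00011
  pos 3: 11010 XOR 11001 = 00011
  pos 6: 11110 XOR 11001 = 00111
  pos 8: 11101 XOR 11001 = 00100
  pos 10: 10011 XOR 11001 = 01010
  pos 11: 10100 XOR 11001 = 01101
Remainder = 1101 (nonzero — an error is detected).

1101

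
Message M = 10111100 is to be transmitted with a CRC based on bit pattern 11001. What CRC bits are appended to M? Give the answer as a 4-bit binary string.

Append 4 zeros: 101111000000. Divide by 11001 (XOR where the leading bit is 1):
  pos 0: 10111 XOR 11001 = 01110
  pos 1: 11101 XOR 11001 = 00100
  pos 3: 10000 XOR 11001 = 01001
  pos 4: 10010 XOR 11001 = 01011
  pos 5: 10110 XOR 11001 = 01111
  pos 6: 11110 XOR 11001 = 00111
Remainder (last 4 bits) = 1110. This is the CRC / FCS.

1110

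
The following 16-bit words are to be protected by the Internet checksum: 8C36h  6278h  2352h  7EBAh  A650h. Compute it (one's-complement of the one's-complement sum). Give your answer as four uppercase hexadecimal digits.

One's-complement addition (fold any carry out of bit 15 back into bit 0):
  0x8C36 + 0x6278 = 0x0EEAE
  0xEEAE + 0x2352 = 0x11200 → wrap carry → 0x1201
  0x1201 + 0x7EBA = 0x090BB
  0x90BB + 0xA650 = 0x1370B → wrap carry → 0x370C
One's-complement sum = 0x370C.
Checksum = ~0x370C & 0xFFFF = 0xC8F3.

C8F3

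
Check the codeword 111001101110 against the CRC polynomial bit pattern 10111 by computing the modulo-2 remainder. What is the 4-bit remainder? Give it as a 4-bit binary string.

0000

Modulo-2 division of 111001101110 by 10111:
  pos 0: 11100 XOR 10111 = 01011
  pos 1: 10111 XOR 10111 = 00000
  pos 6: 10111 XOR 10111 = 00000
Remainder = 0000 (zero — the frame passes the CRC check).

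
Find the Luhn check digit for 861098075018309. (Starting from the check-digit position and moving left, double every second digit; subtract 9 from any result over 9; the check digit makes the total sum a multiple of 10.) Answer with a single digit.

Partial digits right→left: 9 0 3 8 1 0 5 7 0 8 9 0 1 6 8
Double every second digit counting from the check-digit position (so the 1st, 3rd, 5th, ... of the partial from the right).
  doubled (with −9 where >9): 9 6 2 1 0 9 2 7 → sum 36
  kept as-is: 0 8 0 7 8 0 6 → sum 29
Total = 36 + 29 = 65.
Check digit = (10 − (65 mod 10)) mod 10 = 5.

5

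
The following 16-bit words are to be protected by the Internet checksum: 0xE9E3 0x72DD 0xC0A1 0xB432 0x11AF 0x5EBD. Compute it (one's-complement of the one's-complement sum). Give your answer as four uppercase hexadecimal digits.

BDFD

One's-complement addition (fold any carry out of bit 15 back into bit 0):
  0xE9E3 + 0x72DD = 0x15CC0 → wrap carry → 0x5CC1
  0x5CC1 + 0xC0A1 = 0x11D62 → wrap carry → 0x1D63
  0x1D63 + 0xB432 = 0x0D195
  0xD195 + 0x11AF = 0x0E344
  0xE344 + 0x5EBD = 0x14201 → wrap carry → 0x4202
One's-complement sum = 0x4202.
Checksum = ~0x4202 & 0xFFFF = 0xBDFD.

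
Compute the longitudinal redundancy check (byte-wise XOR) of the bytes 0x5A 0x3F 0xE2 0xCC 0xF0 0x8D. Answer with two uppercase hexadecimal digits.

36

XOR the bytes together:
  start with 0x5A
  0x5A ⊕ 0x3F = 0x65
  0x65 ⊕ 0xE2 = 0x87
  0x87 ⊕ 0xCC = 0x4B
  0x4B ⊕ 0xF0 = 0xBB
  0xBB ⊕ 0x8D = 0x36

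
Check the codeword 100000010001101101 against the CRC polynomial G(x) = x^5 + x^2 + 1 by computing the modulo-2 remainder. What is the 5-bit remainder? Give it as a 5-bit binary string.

00000

Modulo-2 division of 100000010001101101 by 100101:
  pos 0: 100000 XOR 100101 = 000101
  pos 3: 101010 XOR 100101 = 001111
  pos 5: 111100 XOR 100101 = 011001
  pos 6: 110011 XOR 100101 = 010110
  pos 7: 101101 XOR 100101 = 001000
  pos 9: 100001 XOR 100101 = 000100
  pos 12: 100101 XOR 100101 = 000000
Remainder = 00000 (zero — the frame passes the CRC check).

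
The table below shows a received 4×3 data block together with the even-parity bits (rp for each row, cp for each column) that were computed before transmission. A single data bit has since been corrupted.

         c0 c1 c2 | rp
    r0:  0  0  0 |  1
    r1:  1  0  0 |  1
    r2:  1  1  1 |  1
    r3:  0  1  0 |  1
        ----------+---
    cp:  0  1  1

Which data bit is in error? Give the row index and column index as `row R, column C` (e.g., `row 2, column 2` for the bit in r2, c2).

Recompute each row's even parity and compare to rp:
  r0: data parity 0, sent rp 1 → mismatch
  r1: data parity 1, sent rp 1 → ok
  r2: data parity 1, sent rp 1 → ok
  r3: data parity 1, sent rp 1 → ok
Recompute each column's even parity and compare to cp:
  c0: data parity 0, sent cp 0 → ok
  c1: data parity 0, sent cp 1 → mismatch
  c2: data parity 1, sent cp 1 → ok
Exactly one row (r0) and one column (c1) fail → the flipped bit is at their intersection.

row 0, column 1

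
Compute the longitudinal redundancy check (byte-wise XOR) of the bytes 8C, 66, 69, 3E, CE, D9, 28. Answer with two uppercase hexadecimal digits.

82

XOR the bytes together:
  start with 0x8C
  0x8C ⊕ 0x66 = 0xEA
  0xEA ⊕ 0x69 = 0x83
  0x83 ⊕ 0x3E = 0xBD
  0xBD ⊕ 0xCE = 0x73
  0x73 ⊕ 0xD9 = 0xAA
  0xAA ⊕ 0x28 = 0x82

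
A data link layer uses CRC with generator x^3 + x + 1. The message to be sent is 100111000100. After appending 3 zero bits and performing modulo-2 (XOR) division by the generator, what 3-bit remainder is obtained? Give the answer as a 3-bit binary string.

Append 3 zeros: 100111000100000. Divide by 1011 (XOR where the leading bit is 1):
  pos 0: 1001 XOR 1011 = 0010
  pos 2: 1011 XOR 1011 = 0000
  pos 9: 1000 XOR 1011 = 0011
  pos 11: 1100 XOR 1011 = 0111
Remainder (last 3 bits) = 111. This is the CRC / FCS.

111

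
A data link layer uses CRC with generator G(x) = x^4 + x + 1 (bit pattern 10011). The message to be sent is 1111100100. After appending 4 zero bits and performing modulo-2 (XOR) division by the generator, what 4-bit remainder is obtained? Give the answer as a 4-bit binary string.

Append 4 zeros: 11111001000000. Divide by 10011 (XOR where the leading bit is 1):
  pos 0: 11111 XOR 10011 = 01100
  pos 1: 11000 XOR 10011 = 01011
  pos 2: 10110 XOR 10011 = 00101
  pos 4: 10110 XOR 10011 = 00101
  pos 6: 10100 XOR 10011 = 00111
  pos 8: 11100 XOR 10011 = 01111
  pos 9: 11110 XOR 10011 = 01101
Remainder (last 4 bits) = 1101. This is the CRC / FCS.

1101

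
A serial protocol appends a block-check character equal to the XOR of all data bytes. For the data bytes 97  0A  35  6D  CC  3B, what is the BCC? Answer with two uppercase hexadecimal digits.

32

XOR the bytes together:
  start with 0x97
  0x97 ⊕ 0x0A = 0x9D
  0x9D ⊕ 0x35 = 0xA8
  0xA8 ⊕ 0x6D = 0xC5
  0xC5 ⊕ 0xCC = 0x09
  0x09 ⊕ 0x3B = 0x32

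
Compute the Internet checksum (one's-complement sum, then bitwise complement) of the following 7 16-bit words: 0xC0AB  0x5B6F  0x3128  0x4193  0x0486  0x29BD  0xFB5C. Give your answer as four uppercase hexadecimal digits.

4789

One's-complement addition (fold any carry out of bit 15 back into bit 0):
  0xC0AB + 0x5B6F = 0x11C1A → wrap carry → 0x1C1B
  0x1C1B + 0x3128 = 0x04D43
  0x4D43 + 0x4193 = 0x08ED6
  0x8ED6 + 0x0486 = 0x0935C
  0x935C + 0x29BD = 0x0BD19
  0xBD19 + 0xFB5C = 0x1B875 → wrap carry → 0xB876
One's-complement sum = 0xB876.
Checksum = ~0xB876 & 0xFFFF = 0x4789.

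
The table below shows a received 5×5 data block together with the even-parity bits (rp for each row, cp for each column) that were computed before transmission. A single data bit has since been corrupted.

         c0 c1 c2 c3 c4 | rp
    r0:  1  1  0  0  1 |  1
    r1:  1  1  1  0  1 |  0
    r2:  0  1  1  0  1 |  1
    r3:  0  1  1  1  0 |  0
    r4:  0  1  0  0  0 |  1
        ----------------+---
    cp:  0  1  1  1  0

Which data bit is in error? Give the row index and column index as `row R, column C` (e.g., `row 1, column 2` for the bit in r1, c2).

Recompute each row's even parity and compare to rp:
  r0: data parity 1, sent rp 1 → ok
  r1: data parity 0, sent rp 0 → ok
  r2: data parity 1, sent rp 1 → ok
  r3: data parity 1, sent rp 0 → mismatch
  r4: data parity 1, sent rp 1 → ok
Recompute each column's even parity and compare to cp:
  c0: data parity 0, sent cp 0 → ok
  c1: data parity 1, sent cp 1 → ok
  c2: data parity 1, sent cp 1 → ok
  c3: data parity 1, sent cp 1 → ok
  c4: data parity 1, sent cp 0 → mismatch
Exactly one row (r3) and one column (c4) fail → the flipped bit is at their intersection.

row 3, column 4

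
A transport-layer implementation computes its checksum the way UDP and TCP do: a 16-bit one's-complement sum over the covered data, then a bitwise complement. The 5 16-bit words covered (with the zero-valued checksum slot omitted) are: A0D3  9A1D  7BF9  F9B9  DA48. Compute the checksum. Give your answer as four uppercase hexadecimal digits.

One's-complement addition (fold any carry out of bit 15 back into bit 0):
  0xA0D3 + 0x9A1D = 0x13AF0 → wrap carry → 0x3AF1
  0x3AF1 + 0x7BF9 = 0x0B6EA
  0xB6EA + 0xF9B9 = 0x1B0A3 → wrap carry → 0xB0A4
  0xB0A4 + 0xDA48 = 0x18AEC → wrap carry → 0x8AED
One's-complement sum = 0x8AED.
Checksum = ~0x8AED & 0xFFFF = 0x7512.

7512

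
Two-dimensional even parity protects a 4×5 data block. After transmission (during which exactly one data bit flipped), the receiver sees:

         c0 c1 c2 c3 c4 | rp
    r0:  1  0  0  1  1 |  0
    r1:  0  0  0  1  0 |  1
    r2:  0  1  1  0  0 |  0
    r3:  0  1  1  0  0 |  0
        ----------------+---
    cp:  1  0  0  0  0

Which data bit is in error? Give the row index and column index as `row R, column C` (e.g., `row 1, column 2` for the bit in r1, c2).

Recompute each row's even parity and compare to rp:
  r0: data parity 1, sent rp 0 → mismatch
  r1: data parity 1, sent rp 1 → ok
  r2: data parity 0, sent rp 0 → ok
  r3: data parity 0, sent rp 0 → ok
Recompute each column's even parity and compare to cp:
  c0: data parity 1, sent cp 1 → ok
  c1: data parity 0, sent cp 0 → ok
  c2: data parity 0, sent cp 0 → ok
  c3: data parity 0, sent cp 0 → ok
  c4: data parity 1, sent cp 0 → mismatch
Exactly one row (r0) and one column (c4) fail → the flipped bit is at their intersection.

row 0, column 4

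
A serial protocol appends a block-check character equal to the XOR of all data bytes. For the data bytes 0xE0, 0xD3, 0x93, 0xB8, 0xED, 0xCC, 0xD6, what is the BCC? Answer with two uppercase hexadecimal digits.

XOR the bytes together:
  start with 0xE0
  0xE0 ⊕ 0xD3 = 0x33
  0x33 ⊕ 0x93 = 0xA0
  0xA0 ⊕ 0xB8 = 0x18
  0x18 ⊕ 0xED = 0xF5
  0xF5 ⊕ 0xCC = 0x39
  0x39 ⊕ 0xD6 = 0xEF

EF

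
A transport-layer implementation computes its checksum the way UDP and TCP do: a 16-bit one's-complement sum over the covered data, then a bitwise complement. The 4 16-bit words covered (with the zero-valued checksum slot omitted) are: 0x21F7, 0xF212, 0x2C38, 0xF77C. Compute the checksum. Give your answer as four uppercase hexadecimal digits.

C840

One's-complement addition (fold any carry out of bit 15 back into bit 0):
  0x21F7 + 0xF212 = 0x11409 → wrap carry → 0x140A
  0x140A + 0x2C38 = 0x04042
  0x4042 + 0xF77C = 0x137BE → wrap carry → 0x37BF
One's-complement sum = 0x37BF.
Checksum = ~0x37BF & 0xFFFF = 0xC840.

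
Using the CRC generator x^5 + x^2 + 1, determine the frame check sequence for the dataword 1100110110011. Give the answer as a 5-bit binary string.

11110

Append 5 zeros: 110011011001100000. Divide by 100101 (XOR where the leading bit is 1):
  pos 0: 110011 XOR 100101 = 010110
  pos 1: 101100 XOR 100101 = 001001
  pos 3: 100111 XOR 100101 = 000010
  pos 7: 100011 XOR 100101 = 000110
  pos 10: 110000 XOR 100101 = 010101
  pos 11: 101010 XOR 100101 = 001111
Remainder (last 5 bits) = 11110. This is the CRC / FCS.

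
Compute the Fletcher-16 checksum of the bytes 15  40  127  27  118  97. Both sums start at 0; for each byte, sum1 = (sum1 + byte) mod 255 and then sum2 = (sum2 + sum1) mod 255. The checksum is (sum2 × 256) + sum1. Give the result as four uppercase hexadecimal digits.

Running sums (mod 255):
  after byte 0 (15): sum1=15, sum2=15
  after byte 1 (40): sum1=55, sum2=70
  after byte 2 (127): sum1=182, sum2=252
  after byte 3 (27): sum1=209, sum2=206
  after byte 4 (118): sum1=72, sum2=23
  after byte 5 (97): sum1=169, sum2=192
Checksum = sum2·256 + sum1 = 192·256 + 169 = 49321 = 0xC0A9.

C0A9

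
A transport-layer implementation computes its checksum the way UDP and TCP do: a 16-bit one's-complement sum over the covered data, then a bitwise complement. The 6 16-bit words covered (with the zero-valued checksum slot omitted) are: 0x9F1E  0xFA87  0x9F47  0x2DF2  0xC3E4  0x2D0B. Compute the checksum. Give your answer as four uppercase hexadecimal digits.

One's-complement addition (fold any carry out of bit 15 back into bit 0):
  0x9F1E + 0xFA87 = 0x199A5 → wrap carry → 0x99A6
  0x99A6 + 0x9F47 = 0x138ED → wrap carry → 0x38EE
  0x38EE + 0x2DF2 = 0x066E0
  0x66E0 + 0xC3E4 = 0x12AC4 → wrap carry → 0x2AC5
  0x2AC5 + 0x2D0B = 0x057D0
One's-complement sum = 0x57D0.
Checksum = ~0x57D0 & 0xFFFF = 0xA82F.

A82F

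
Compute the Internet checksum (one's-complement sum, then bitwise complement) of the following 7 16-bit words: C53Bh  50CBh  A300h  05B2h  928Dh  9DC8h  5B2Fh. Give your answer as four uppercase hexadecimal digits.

B5C0

One's-complement addition (fold any carry out of bit 15 back into bit 0):
  0xC53B + 0x50CB = 0x11606 → wrap carry → 0x1607
  0x1607 + 0xA300 = 0x0B907
  0xB907 + 0x05B2 = 0x0BEB9
  0xBEB9 + 0x928D = 0x15146 → wrap carry → 0x5147
  0x5147 + 0x9DC8 = 0x0EF0F
  0xEF0F + 0x5B2F = 0x14A3E → wrap carry → 0x4A3F
One's-complement sum = 0x4A3F.
Checksum = ~0x4A3F & 0xFFFF = 0xB5C0.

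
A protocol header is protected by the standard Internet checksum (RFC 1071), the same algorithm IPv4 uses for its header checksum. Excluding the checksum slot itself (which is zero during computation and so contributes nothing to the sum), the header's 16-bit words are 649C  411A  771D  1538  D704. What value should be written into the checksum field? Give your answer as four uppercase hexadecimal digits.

One's-complement addition (fold any carry out of bit 15 back into bit 0):
  0x649C + 0x411A = 0x0A5B6
  0xA5B6 + 0x771D = 0x11CD3 → wrap carry → 0x1CD4
  0x1CD4 + 0x1538 = 0x0320C
  0x320C + 0xD704 = 0x10910 → wrap carry → 0x0911
One's-complement sum = 0x0911.
Checksum = ~0x0911 & 0xFFFF = 0xF6EE.

F6EE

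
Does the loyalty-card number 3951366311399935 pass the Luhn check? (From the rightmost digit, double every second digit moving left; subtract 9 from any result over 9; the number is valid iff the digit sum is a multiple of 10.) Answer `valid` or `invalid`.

invalid

From the right, keep odd positions and double even positions (subtract 9 from any doubled value over 9):
  doubled (positions 2,4,...): 6 9 6 2 3 6 1 6 → sum 39
  kept (positions 1,3,...): 5 9 9 1 3 6 1 9 → sum 43
Total = 82.
82 mod 10 = 2, so the number is invalid.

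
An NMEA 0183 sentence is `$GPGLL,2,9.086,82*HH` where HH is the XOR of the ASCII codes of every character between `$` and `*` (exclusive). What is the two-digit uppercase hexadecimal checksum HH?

XOR the ASCII codes of the payload characters:
  'G' = 0x47 → acc = 0x47
  'P' = 0x50 → acc = 0x17
  'G' = 0x47 → acc = 0x50
  'L' = 0x4C → acc = 0x1C
  'L' = 0x4C → acc = 0x50
  ',' = 0x2C → acc = 0x7C
  '2' = 0x32 → acc = 0x4E
  ',' = 0x2C → acc = 0x62
  '9' = 0x39 → acc = 0x5B
  '.' = 0x2E → acc = 0x75
  '0' = 0x30 → acc = 0x45
  '8' = 0x38 → acc = 0x7D
  '6' = 0x36 → acc = 0x4B
  ',' = 0x2C → acc = 0x67
  '8' = 0x38 → acc = 0x5F
  '2' = 0x32 → acc = 0x6D
Checksum = 0x6D.

6D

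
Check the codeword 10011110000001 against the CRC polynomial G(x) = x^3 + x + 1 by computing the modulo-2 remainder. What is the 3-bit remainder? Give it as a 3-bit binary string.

Modulo-2 division of 10011110000001 by 1011:
  pos 0: 1001 XOR 1011 = 0010
  pos 2: 1011 XOR 1011 = 0000
  pos 6: 1000 XOR 1011 = 0011
  pos 8: 1100 XOR 1011 = 0111
  pos 9: 1110 XOR 1011 = 0101
  pos 10: 1011 XOR 1011 = 0000
Remainder = 000 (zero — the frame passes the CRC check).

000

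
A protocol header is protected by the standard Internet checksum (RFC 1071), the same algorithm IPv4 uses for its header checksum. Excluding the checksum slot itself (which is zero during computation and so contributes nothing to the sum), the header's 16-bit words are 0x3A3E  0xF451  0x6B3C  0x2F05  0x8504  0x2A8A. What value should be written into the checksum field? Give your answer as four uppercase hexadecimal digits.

879F

One's-complement addition (fold any carry out of bit 15 back into bit 0):
  0x3A3E + 0xF451 = 0x12E8F → wrap carry → 0x2E90
  0x2E90 + 0x6B3C = 0x099CC
  0x99CC + 0x2F05 = 0x0C8D1
  0xC8D1 + 0x8504 = 0x14DD5 → wrap carry → 0x4DD6
  0x4DD6 + 0x2A8A = 0x07860
One's-complement sum = 0x7860.
Checksum = ~0x7860 & 0xFFFF = 0x879F.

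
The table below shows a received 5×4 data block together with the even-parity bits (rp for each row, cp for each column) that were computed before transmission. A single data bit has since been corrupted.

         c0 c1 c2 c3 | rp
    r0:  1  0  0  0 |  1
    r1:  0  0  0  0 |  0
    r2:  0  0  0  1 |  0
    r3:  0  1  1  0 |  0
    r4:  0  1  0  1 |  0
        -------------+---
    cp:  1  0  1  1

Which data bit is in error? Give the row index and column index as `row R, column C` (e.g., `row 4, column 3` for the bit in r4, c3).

row 2, column 3

Recompute each row's even parity and compare to rp:
  r0: data parity 1, sent rp 1 → ok
  r1: data parity 0, sent rp 0 → ok
  r2: data parity 1, sent rp 0 → mismatch
  r3: data parity 0, sent rp 0 → ok
  r4: data parity 0, sent rp 0 → ok
Recompute each column's even parity and compare to cp:
  c0: data parity 1, sent cp 1 → ok
  c1: data parity 0, sent cp 0 → ok
  c2: data parity 1, sent cp 1 → ok
  c3: data parity 0, sent cp 1 → mismatch
Exactly one row (r2) and one column (c3) fail → the flipped bit is at their intersection.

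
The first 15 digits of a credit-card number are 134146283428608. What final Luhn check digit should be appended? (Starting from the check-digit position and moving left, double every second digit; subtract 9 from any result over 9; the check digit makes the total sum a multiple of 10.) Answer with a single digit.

8

Partial digits right→left: 8 0 6 8 2 4 3 8 2 6 4 1 4 3 1
Double every second digit counting from the check-digit position (so the 1st, 3rd, 5th, ... of the partial from the right).
  doubled (with −9 where >9): 7 3 4 6 4 8 8 2 → sum 42
  kept as-is: 0 8 4 8 6 1 3 → sum 30
Total = 42 + 30 = 72.
Check digit = (10 − (72 mod 10)) mod 10 = 8.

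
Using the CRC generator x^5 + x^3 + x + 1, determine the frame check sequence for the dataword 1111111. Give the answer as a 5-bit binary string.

Append 5 zeros: 111111100000. Divide by 101011 (XOR where the leading bit is 1):
  pos 0: 111111 XOR 101011 = 010100
  pos 1: 101001 XOR 101011 = 000010
  pos 5: 100000 XOR 101011 = 001011
Remainder (last 5 bits) = 10110. This is the CRC / FCS.

10110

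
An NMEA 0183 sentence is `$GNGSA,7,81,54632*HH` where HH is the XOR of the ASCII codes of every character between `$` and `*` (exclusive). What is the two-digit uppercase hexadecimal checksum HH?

XOR the ASCII codes of the payload characters:
  'G' = 0x47 → acc = 0x47
  'N' = 0x4E → acc = 0x09
  'G' = 0x47 → acc = 0x4E
  'S' = 0x53 → acc = 0x1D
  'A' = 0x41 → acc = 0x5C
  ',' = 0x2C → acc = 0x70
  '7' = 0x37 → acc = 0x47
  ',' = 0x2C → acc = 0x6B
  '8' = 0x38 → acc = 0x53
  '1' = 0x31 → acc = 0x62
  ',' = 0x2C → acc = 0x4E
  '5' = 0x35 → acc = 0x7B
  '4' = 0x34 → acc = 0x4F
  '6' = 0x36 → acc = 0x79
  '3' = 0x33 → acc = 0x4A
  '2' = 0x32 → acc = 0x78
Checksum = 0x78.

78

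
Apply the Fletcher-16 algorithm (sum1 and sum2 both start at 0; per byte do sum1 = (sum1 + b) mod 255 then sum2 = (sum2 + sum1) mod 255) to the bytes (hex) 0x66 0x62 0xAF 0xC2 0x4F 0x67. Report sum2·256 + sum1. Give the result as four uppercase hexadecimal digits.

5FF1

Running sums (mod 255):
  after byte 0 (0x66): sum1=102, sum2=102
  after byte 1 (0x62): sum1=200, sum2=47
  after byte 2 (0xAF): sum1=120, sum2=167
  after byte 3 (0xC2): sum1=59, sum2=226
  after byte 4 (0x4F): sum1=138, sum2=109
  after byte 5 (0x67): sum1=241, sum2=95
Checksum = sum2·256 + sum1 = 95·256 + 241 = 24561 = 0x5FF1.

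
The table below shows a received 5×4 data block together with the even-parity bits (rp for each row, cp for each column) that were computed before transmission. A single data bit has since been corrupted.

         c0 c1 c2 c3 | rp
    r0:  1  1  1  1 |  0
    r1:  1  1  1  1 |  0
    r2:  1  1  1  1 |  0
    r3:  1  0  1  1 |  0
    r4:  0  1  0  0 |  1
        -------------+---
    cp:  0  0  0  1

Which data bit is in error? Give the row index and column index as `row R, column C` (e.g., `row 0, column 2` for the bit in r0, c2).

Recompute each row's even parity and compare to rp:
  r0: data parity 0, sent rp 0 → ok
  r1: data parity 0, sent rp 0 → ok
  r2: data parity 0, sent rp 0 → ok
  r3: data parity 1, sent rp 0 → mismatch
  r4: data parity 1, sent rp 1 → ok
Recompute each column's even parity and compare to cp:
  c0: data parity 0, sent cp 0 → ok
  c1: data parity 0, sent cp 0 → ok
  c2: data parity 0, sent cp 0 → ok
  c3: data parity 0, sent cp 1 → mismatch
Exactly one row (r3) and one column (c3) fail → the flipped bit is at their intersection.

row 3, column 3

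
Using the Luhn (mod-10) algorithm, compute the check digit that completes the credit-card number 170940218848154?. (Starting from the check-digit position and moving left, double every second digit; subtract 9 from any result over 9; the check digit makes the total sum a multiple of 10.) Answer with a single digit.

Partial digits right→left: 4 5 1 8 4 8 8 1 2 0 4 9 0 7 1
Double every second digit counting from the check-digit position (so the 1st, 3rd, 5th, ... of the partial from the right).
  doubled (with −9 where >9): 8 2 8 7 4 8 0 2 → sum 39
  kept as-is: 5 8 8 1 0 9 7 → sum 38
Total = 39 + 38 = 77.
Check digit = (10 − (77 mod 10)) mod 10 = 3.

3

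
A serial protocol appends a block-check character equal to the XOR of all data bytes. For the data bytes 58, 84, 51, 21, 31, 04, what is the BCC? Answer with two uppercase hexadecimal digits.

XOR the bytes together:
  start with 0x58
  0x58 ⊕ 0x84 = 0xDC
  0xDC ⊕ 0x51 = 0x8D
  0x8D ⊕ 0x21 = 0xAC
  0xAC ⊕ 0x31 = 0x9D
  0x9D ⊕ 0x04 = 0x99

99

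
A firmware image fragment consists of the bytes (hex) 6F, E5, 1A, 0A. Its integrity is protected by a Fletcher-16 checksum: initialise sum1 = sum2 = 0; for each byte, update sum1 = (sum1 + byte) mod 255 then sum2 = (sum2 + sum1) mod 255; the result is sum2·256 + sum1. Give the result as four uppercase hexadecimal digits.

Running sums (mod 255):
  after byte 0 (6F): sum1=111, sum2=111
  after byte 1 (E5): sum1=85, sum2=196
  after byte 2 (1A): sum1=111, sum2=52
  after byte 3 (0A): sum1=121, sum2=173
Checksum = sum2·256 + sum1 = 173·256 + 121 = 44409 = 0xAD79.

AD79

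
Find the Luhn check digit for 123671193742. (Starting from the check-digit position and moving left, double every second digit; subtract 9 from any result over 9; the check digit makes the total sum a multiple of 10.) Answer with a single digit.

4

Partial digits right→left: 2 4 7 3 9 1 1 7 6 3 2 1
Double every second digit counting from the check-digit position (so the 1st, 3rd, 5th, ... of the partial from the right).
  doubled (with −9 where >9): 4 5 9 2 3 4 → sum 27
  kept as-is: 4 3 1 7 3 1 → sum 19
Total = 27 + 19 = 46.
Check digit = (10 − (46 mod 10)) mod 10 = 4.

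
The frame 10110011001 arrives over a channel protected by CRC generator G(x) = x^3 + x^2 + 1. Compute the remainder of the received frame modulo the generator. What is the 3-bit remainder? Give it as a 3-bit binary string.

101

Modulo-2 division of 10110011001 by 1101:
  pos 0: 1011 XOR 1101 = 0110
  pos 1: 1100 XOR 1101 = 0001
  pos 4: 1011 XOR 1101 = 0110
  pos 5: 1100 XOR 1101 = 0001
Remainder = 101 (nonzero — an error is detected).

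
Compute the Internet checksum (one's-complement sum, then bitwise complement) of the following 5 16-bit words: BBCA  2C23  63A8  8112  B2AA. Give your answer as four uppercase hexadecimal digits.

80AC

One's-complement addition (fold any carry out of bit 15 back into bit 0):
  0xBBCA + 0x2C23 = 0x0E7ED
  0xE7ED + 0x63A8 = 0x14B95 → wrap carry → 0x4B96
  0x4B96 + 0x8112 = 0x0CCA8
  0xCCA8 + 0xB2AA = 0x17F52 → wrap carry → 0x7F53
One's-complement sum = 0x7F53.
Checksum = ~0x7F53 & 0xFFFF = 0x80AC.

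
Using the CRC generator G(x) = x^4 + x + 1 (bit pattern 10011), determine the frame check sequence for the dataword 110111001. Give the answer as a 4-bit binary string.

0110

Append 4 zeros: 1101110010000. Divide by 10011 (XOR where the leading bit is 1):
  pos 0: 11011 XOR 10011 = 01000
  pos 1: 10001 XOR 10011 = 00010
  pos 4: 10001 XOR 10011 = 00010
  pos 7: 10000 XOR 10011 = 00011
Remainder (last 4 bits) = 0110. This is the CRC / FCS.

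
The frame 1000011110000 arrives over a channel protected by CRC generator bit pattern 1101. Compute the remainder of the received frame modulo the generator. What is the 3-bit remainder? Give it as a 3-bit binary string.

Modulo-2 division of 1000011110000 by 1101:
  pos 0: 1000 XOR 1101 = 0101
  pos 1: 1010 XOR 1101 = 0111
  pos 2: 1111 XOR 1101 = 0010
  pos 4: 1011 XOR 1101 = 0110
  pos 5: 1101 XOR 1101 = 0000
Remainder = 000 (zero — the frame passes the CRC check).

000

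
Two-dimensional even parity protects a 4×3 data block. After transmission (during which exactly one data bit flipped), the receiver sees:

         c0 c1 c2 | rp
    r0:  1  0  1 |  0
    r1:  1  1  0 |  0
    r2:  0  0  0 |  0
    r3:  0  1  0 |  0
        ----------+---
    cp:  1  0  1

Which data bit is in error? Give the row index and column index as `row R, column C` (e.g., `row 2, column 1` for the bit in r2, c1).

Recompute each row's even parity and compare to rp:
  r0: data parity 0, sent rp 0 → ok
  r1: data parity 0, sent rp 0 → ok
  r2: data parity 0, sent rp 0 → ok
  r3: data parity 1, sent rp 0 → mismatch
Recompute each column's even parity and compare to cp:
  c0: data parity 0, sent cp 1 → mismatch
  c1: data parity 0, sent cp 0 → ok
  c2: data parity 1, sent cp 1 → ok
Exactly one row (r3) and one column (c0) fail → the flipped bit is at their intersection.

row 3, column 0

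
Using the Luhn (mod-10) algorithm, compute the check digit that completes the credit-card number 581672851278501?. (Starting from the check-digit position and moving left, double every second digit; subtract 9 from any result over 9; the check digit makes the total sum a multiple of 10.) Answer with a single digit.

Partial digits right→left: 1 0 5 8 7 2 1 5 8 2 7 6 1 8 5
Double every second digit counting from the check-digit position (so the 1st, 3rd, 5th, ... of the partial from the right).
  doubled (with −9 where >9): 2 1 5 2 7 5 2 1 → sum 25
  kept as-is: 0 8 2 5 2 6 8 → sum 31
Total = 25 + 31 = 56.
Check digit = (10 − (56 mod 10)) mod 10 = 4.

4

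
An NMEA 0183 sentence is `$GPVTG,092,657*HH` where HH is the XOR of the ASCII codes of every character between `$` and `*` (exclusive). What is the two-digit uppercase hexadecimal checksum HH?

XOR the ASCII codes of the payload characters:
  'G' = 0x47 → acc = 0x47
  'P' = 0x50 → acc = 0x17
  'V' = 0x56 → acc = 0x41
  'T' = 0x54 → acc = 0x15
  'G' = 0x47 → acc = 0x52
  ',' = 0x2C → acc = 0x7E
  '0' = 0x30 → acc = 0x4E
  '9' = 0x39 → acc = 0x77
  '2' = 0x32 → acc = 0x45
  ',' = 0x2C → acc = 0x69
  '6' = 0x36 → acc = 0x5F
  '5' = 0x35 → acc = 0x6A
  '7' = 0x37 → acc = 0x5D
Checksum = 0x5D.

5D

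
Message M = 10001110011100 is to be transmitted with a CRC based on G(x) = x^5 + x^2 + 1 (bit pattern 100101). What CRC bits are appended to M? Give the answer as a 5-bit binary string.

Append 5 zeros: 1000111001110000000. Divide by 100101 (XOR where the leading bit is 1):
  pos 0: 100011 XOR 100101 = 000110
  pos 3: 110100 XOR 100101 = 010001
  pos 4: 100011 XOR 100101 = 000110
  pos 7: 110110 XOR 100101 = 010011
  pos 8: 100110 XOR 100101 = 000011
  pos 12: 110000 XOR 100101 = 010101
  pos 13: 101010 XOR 100101 = 001111
Remainder (last 5 bits) = 01111. This is the CRC / FCS.

01111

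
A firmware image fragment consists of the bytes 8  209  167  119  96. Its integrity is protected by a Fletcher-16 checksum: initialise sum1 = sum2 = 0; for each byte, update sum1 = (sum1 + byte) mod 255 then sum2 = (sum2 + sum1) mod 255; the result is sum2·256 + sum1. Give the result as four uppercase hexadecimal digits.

B559

Running sums (mod 255):
  after byte 0 (8): sum1=8, sum2=8
  after byte 1 (209): sum1=217, sum2=225
  after byte 2 (167): sum1=129, sum2=99
  after byte 3 (119): sum1=248, sum2=92
  after byte 4 (96): sum1=89, sum2=181
Checksum = sum2·256 + sum1 = 181·256 + 89 = 46425 = 0xB559.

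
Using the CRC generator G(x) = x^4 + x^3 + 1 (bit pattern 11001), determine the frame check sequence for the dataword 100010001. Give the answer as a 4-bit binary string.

Append 4 zeros: 1000100010000. Divide by 11001 (XOR where the leading bit is 1):
  pos 0: 10001 XOR 11001 = 01000
  pos 1: 10000 XOR 11001 = 01001
  pos 2: 10010 XOR 11001 = 01011
  pos 3: 10110 XOR 11001 = 01111
  pos 4: 11111 XOR 11001 = 00110
  pos 6: 11000 XOR 11001 = 00001
Remainder (last 4 bits) = 0100. This is the CRC / FCS.

0100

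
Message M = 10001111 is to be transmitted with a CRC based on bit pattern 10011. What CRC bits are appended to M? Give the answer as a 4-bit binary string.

1100

Append 4 zeros: 100011110000. Divide by 10011 (XOR where the leading bit is 1):
  pos 0: 10001 XOR 10011 = 00010
  pos 3: 10111 XOR 10011 = 00100
  pos 5: 10000 XOR 10011 = 00011
Remainder (last 4 bits) = 1100. This is the CRC / FCS.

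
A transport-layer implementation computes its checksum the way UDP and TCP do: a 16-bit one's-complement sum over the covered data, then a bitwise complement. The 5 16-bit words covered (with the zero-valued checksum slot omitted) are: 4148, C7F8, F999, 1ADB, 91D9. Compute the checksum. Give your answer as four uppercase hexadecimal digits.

5070

One's-complement addition (fold any carry out of bit 15 back into bit 0):
  0x4148 + 0xC7F8 = 0x10940 → wrap carry → 0x0941
  0x0941 + 0xF999 = 0x102DA → wrap carry → 0x02DB
  0x02DB + 0x1ADB = 0x01DB6
  0x1DB6 + 0x91D9 = 0x0AF8F
One's-complement sum = 0xAF8F.
Checksum = ~0xAF8F & 0xFFFF = 0x5070.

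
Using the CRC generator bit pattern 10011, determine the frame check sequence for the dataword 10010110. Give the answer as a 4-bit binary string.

Append 4 zeros: 100101100000. Divide by 10011 (XOR where the leading bit is 1):
  pos 0: 10010 XOR 10011 = 00001
  pos 4: 11100 XOR 10011 = 01111
  pos 5: 11110 XOR 10011 = 01101
  pos 6: 11010 XOR 10011 = 01001
  pos 7: 10010 XOR 10011 = 00001
Remainder (last 4 bits) = 0001. This is the CRC / FCS.

0001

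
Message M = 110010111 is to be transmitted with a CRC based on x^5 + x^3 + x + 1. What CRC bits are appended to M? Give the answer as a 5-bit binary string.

Append 5 zeros: 11001011100000. Divide by 101011 (XOR where the leading bit is 1):
  pos 0: 110010 XOR 101011 = 011001
  pos 1: 110011 XOR 101011 = 011000
  pos 2: 110001 XOR 101011 = 011010
  pos 3: 110101 XOR 101011 = 011110
  pos 4: 111100 XOR 101011 = 010111
  pos 5: 101110 XOR 101011 = 000101
  pos 8: 101000 XOR 101011 = 000011
Remainder (last 5 bits) = 00011. This is the CRC / FCS.

00011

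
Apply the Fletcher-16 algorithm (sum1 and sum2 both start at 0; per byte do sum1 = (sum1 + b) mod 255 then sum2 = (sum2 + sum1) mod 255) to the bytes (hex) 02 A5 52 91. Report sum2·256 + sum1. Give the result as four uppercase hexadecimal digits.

Running sums (mod 255):
  after byte 0 (02): sum1=2, sum2=2
  after byte 1 (A5): sum1=167, sum2=169
  after byte 2 (52): sum1=249, sum2=163
  after byte 3 (91): sum1=139, sum2=47
Checksum = sum2·256 + sum1 = 47·256 + 139 = 12171 = 0x2F8B.

2F8B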